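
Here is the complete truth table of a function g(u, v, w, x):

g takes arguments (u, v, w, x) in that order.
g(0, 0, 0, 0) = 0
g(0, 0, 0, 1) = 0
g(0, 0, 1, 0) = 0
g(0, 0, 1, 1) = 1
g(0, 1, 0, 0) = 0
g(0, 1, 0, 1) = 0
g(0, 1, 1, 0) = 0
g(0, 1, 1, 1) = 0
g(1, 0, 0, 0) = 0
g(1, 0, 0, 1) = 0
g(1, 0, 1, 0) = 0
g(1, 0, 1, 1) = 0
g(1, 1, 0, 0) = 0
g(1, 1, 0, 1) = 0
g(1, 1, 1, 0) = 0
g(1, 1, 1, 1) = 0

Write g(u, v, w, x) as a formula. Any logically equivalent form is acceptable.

g(u, v, w, x) = ((u' · v') · w) · x

g is 1 on exactly one input, (0,0,1,1), whose minterm is ¬u·¬v·w·x. So g is just that conjunction.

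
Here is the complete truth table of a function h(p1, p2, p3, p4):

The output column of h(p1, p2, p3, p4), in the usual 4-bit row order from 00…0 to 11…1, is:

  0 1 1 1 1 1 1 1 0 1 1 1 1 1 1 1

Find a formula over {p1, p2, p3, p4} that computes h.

There are just 2 zero rows: (0,0,0,0), (1,0,0,0). Their minterms are ¬p1·¬p2·¬p3·¬p4, p1·¬p2·¬p3·¬p4; the OR of those covers precisely the 0-outputs, and negating it yields h.

h(p1, p2, p3, p4) = ~((((~p1 & ~p2) & ~p3) & ~p4) | (((p1 & ~p2) & ~p3) & ~p4))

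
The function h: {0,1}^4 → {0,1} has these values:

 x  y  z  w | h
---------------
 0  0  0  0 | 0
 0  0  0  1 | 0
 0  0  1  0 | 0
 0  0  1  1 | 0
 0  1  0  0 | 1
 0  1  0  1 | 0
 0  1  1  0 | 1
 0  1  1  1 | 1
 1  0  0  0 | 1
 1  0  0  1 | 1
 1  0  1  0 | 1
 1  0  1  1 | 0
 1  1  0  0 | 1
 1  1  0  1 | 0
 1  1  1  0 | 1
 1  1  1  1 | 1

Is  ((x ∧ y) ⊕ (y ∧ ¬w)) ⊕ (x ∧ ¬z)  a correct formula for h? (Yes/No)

Test each input against both h and the formula:
  x=0, y=0, z=0, w=0: formula gives 0, h = 0 ✓
  x=0, y=0, z=0, w=1: formula gives 0, h = 0 ✓
  x=0, y=0, z=1, w=0: formula gives 0, h = 0 ✓
  x=0, y=0, z=1, w=1: formula gives 0, h = 0 ✓
  …
  x=0, y=1, z=1, w=1: formula gives 0, but h = 1 ✗
Since they disagree at (0,1,1,1), the expression is not a correct formula for h.

No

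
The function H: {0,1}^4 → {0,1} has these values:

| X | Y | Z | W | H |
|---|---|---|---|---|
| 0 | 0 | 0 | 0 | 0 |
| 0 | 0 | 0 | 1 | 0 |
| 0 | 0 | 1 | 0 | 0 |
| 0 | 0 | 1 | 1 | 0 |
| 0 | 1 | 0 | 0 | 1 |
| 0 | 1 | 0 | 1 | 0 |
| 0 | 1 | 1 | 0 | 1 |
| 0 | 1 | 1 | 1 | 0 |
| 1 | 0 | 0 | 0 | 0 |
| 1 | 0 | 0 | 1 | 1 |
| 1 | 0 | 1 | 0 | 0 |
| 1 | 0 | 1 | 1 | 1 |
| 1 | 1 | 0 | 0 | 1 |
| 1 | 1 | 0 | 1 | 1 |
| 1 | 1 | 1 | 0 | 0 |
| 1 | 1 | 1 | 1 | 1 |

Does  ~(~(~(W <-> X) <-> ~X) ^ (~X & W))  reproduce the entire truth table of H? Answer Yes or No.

No

Check the formula against H row by row:
  X=0, Y=0, Z=0, W=0: formula gives 0, H = 0 ✓
  X=0, Y=0, Z=0, W=1: formula gives 0, H = 0 ✓
  X=0, Y=0, Z=1, W=0: formula gives 0, H = 0 ✓
  X=0, Y=0, Z=1, W=1: formula gives 0, H = 0 ✓
  X=0, Y=1, Z=0, W=0: formula gives 0, but H = 1 ✗
Since they disagree at (0,1,0,0), the expression is not a correct formula for H.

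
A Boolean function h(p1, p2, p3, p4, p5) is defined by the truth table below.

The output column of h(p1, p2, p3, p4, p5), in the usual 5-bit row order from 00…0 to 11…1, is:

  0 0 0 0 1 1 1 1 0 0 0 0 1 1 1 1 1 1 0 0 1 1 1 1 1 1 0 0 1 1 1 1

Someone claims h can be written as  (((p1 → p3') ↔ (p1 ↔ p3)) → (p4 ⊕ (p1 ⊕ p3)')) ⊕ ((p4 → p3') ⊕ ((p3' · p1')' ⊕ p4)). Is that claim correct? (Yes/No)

Yes

Check the formula against h row by row:
  p1=0, p2=0, p3=0, p4=0, p5=0: formula gives 0, h = 0 ✓
  p1=0, p2=0, p3=0, p4=0, p5=1: formula gives 0, h = 0 ✓
  p1=0, p2=0, p3=0, p4=1, p5=0: formula gives 0, h = 0 ✓
  p1=0, p2=0, p3=0, p4=1, p5=1: formula gives 0, h = 0 ✓
  …and likewise for the remaining 28 rows.
Every row agrees, so the formula is equivalent.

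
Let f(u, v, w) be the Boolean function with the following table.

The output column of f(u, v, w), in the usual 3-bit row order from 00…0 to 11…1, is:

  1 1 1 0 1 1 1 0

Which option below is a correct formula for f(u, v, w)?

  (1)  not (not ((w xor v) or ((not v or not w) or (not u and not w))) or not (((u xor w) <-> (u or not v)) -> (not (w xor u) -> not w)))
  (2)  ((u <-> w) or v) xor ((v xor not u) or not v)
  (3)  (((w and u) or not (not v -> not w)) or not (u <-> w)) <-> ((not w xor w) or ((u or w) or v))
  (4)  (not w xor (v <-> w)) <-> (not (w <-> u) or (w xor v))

1

(2) disagrees with f on (0,0,0) (formula → 0, table → 1); rule it out.
(3) disagrees with f on (0,0,0) (formula → 0, table → 1); rule it out.
(4) disagrees with f on (0,0,1) (formula → 0, table → 1); rule it out.
(1) is the remaining candidate, and it agrees with f on all 8 inputs.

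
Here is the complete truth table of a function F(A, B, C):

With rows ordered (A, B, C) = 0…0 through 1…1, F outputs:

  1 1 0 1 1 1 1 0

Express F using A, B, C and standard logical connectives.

F(A, B, C) = NOT (((NOT A AND B) AND NOT C) OR ((A AND B) AND C))

The 0-rows are (0,1,0), (1,1,1). Take each as a conjunction (¬A·B·¬C, A·B·C), form their disjunction, and complement — that gives a formula that is 1 everywhere F is.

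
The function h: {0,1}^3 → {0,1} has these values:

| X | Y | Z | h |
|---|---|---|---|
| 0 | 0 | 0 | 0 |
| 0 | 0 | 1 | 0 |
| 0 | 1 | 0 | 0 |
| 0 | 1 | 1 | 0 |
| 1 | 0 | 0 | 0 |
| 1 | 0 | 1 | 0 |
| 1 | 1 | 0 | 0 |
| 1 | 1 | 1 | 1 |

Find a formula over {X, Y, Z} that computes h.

The output is 1 only when every input is 1 — the AND of all inputs.

h(X, Y, Z) = (X ∧ Y) ∧ Z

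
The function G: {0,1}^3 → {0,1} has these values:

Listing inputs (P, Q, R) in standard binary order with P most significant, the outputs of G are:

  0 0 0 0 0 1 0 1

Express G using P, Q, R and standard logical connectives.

Collect the rows where G=1 — (1,0,1), (1,1,1) — and write one minterm per row: P·¬Q·R, P·Q·R. Their union (logical OR) reproduces the table exactly.

G(P, Q, R) = ((P and not Q) and R) or ((P and Q) and R)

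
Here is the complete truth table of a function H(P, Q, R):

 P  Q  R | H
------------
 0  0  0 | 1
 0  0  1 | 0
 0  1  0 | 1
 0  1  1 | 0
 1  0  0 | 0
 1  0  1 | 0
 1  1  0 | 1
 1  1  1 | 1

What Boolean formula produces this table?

H(P, Q, R) = ((((P' · Q') · R') + ((P' · Q) · R')) + ((P · Q) · R')) + ((P · Q) · R)

H=1 on 4 inputs: (0,0,0), (0,1,0), (1,1,0), (1,1,1). Reading each as a conjunction of literals (¬P·¬Q·¬R, ¬P·Q·¬R, P·Q·¬R, P·Q·R) and taking the OR gives the canonical DNF.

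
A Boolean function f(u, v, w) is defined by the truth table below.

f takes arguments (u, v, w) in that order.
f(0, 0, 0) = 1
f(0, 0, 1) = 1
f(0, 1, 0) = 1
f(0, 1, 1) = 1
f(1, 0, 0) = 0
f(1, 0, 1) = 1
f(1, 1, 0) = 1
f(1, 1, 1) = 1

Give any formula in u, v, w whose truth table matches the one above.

f is 0 on exactly one input, (1,0,0), whose minterm is u·¬v·¬w. So f is the negation of that single conjunction.

f(u, v, w) = ((u · v') · w')'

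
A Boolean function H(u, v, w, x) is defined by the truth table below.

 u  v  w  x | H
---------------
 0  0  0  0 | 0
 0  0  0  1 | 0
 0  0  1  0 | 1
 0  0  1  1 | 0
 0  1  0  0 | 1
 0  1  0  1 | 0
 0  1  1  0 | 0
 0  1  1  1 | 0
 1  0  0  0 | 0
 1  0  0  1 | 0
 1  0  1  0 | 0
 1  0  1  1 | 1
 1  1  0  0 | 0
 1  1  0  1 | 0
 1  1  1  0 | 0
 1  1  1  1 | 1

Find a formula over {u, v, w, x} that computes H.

H(u, v, w, x) = (((((NOT u AND NOT v) AND w) AND NOT x) OR (((NOT u AND v) AND NOT w) AND NOT x)) OR (((u AND NOT v) AND w) AND x)) OR (((u AND v) AND w) AND x)

H=1 on 4 inputs: (0,0,1,0), (0,1,0,0), (1,0,1,1), (1,1,1,1). Reading each as a conjunction of literals (¬u·¬v·w·¬x, ¬u·v·¬w·¬x, u·¬v·w·x, u·v·w·x) and taking the OR gives the canonical DNF.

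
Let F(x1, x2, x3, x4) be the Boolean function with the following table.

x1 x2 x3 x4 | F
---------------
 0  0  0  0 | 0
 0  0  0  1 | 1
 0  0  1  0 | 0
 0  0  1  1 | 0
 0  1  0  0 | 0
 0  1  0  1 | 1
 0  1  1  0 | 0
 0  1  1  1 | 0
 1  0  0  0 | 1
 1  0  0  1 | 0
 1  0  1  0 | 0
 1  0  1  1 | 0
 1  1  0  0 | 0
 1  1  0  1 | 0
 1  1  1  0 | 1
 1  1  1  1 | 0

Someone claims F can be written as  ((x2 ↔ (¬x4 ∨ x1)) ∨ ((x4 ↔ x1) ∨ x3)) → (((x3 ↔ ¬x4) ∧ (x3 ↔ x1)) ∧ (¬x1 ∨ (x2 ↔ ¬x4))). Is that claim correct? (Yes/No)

Yes

Check the formula against F row by row:
  x1=0, x2=0, x3=0, x4=0: formula gives 0, F = 0 ✓
  x1=0, x2=0, x3=0, x4=1: formula gives 1, F = 1 ✓
  x1=0, x2=0, x3=1, x4=0: formula gives 0, F = 0 ✓
  x1=0, x2=0, x3=1, x4=1: formula gives 0, F = 0 ✓
  … (the remaining 12 rows also agree.)
All 16 rows match — the expression computes F exactly.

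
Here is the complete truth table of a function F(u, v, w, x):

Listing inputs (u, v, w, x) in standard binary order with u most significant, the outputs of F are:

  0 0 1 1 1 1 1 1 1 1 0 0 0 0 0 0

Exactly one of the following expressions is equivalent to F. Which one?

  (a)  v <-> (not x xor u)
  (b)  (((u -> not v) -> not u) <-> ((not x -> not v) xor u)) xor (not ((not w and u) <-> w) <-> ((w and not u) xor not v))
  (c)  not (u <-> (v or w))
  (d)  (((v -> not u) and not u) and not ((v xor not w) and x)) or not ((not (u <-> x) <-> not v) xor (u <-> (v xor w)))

(a): at (0,0,0,1) it gives 1, but F = 0 — eliminated.
(b): at (0,0,0,0) it gives 1, but F = 0 — eliminated.
(d): at (0,0,0,0) it gives 1, but F = 0 — eliminated.
(c) is the remaining candidate, and it agrees with F on all 16 inputs.

c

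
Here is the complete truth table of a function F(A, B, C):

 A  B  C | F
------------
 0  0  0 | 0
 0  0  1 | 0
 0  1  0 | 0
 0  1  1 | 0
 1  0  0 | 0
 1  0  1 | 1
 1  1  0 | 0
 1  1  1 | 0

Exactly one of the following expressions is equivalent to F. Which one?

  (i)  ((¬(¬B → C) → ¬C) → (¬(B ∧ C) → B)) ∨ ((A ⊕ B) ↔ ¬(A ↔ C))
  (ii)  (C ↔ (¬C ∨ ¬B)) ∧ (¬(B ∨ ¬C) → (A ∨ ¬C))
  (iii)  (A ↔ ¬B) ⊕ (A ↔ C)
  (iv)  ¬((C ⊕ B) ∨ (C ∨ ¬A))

ii

(i) fails at (0,0,0): the formula yields 1, F is 0.
(iii) fails at (0,0,0): the formula yields 1, F is 0.
(iv) fails at (1,0,0): the formula yields 1, F is 0.
(ii) is the remaining candidate, and it agrees with F on all 8 inputs.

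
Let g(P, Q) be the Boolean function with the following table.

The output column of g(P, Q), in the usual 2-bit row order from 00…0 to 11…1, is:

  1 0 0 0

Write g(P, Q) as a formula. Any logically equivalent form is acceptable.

g(P, Q) = (P + Q)'

The output is 1 only when every input is 0 — NOR of all inputs.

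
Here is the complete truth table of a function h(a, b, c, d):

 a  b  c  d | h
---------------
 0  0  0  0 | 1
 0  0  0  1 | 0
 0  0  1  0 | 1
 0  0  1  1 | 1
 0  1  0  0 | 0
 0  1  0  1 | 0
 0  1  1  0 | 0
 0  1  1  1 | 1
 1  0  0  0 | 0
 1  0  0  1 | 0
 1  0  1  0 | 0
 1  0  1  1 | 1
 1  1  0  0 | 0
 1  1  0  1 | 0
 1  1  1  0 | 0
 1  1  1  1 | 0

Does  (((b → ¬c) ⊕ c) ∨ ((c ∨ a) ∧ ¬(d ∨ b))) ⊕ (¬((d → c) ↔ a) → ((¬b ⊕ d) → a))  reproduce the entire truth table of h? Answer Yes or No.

Check the formula against h row by row:
  a=0, b=0, c=0, d=0: formula gives 1, h = 1 ✓
  a=0, b=0, c=0, d=1: formula gives 0, h = 0 ✓
  a=0, b=0, c=1, d=0: formula gives 1, h = 1 ✓
  a=0, b=0, c=1, d=1: formula gives 1, h = 1 ✓
  … (the remaining 12 rows also agree.)
Every row agrees, so the formula is equivalent.

Yes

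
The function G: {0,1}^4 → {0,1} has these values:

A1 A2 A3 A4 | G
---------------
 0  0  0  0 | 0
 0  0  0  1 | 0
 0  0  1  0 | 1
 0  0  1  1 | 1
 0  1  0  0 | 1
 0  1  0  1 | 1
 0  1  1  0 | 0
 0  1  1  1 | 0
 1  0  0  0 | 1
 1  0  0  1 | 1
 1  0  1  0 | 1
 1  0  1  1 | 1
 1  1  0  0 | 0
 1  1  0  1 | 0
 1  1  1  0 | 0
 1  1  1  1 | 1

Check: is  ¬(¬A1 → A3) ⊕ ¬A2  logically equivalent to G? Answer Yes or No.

Evaluate ¬(¬A1 → A3) ⊕ ¬A2 on each row and compare to G:
  A1=0, A2=0, A3=0, A4=0: formula gives 0, G = 0 ✓
  A1=0, A2=0, A3=0, A4=1: formula gives 0, G = 0 ✓
  A1=0, A2=0, A3=1, A4=0: formula gives 1, G = 1 ✓
  A1=0, A2=0, A3=1, A4=1: formula gives 1, G = 1 ✓
  …
  A1=1, A2=1, A3=1, A4=1: formula gives 0, but G = 1 ✗
Row (1,1,1,1) is a counterexample, so the formula is not equivalent to G.

No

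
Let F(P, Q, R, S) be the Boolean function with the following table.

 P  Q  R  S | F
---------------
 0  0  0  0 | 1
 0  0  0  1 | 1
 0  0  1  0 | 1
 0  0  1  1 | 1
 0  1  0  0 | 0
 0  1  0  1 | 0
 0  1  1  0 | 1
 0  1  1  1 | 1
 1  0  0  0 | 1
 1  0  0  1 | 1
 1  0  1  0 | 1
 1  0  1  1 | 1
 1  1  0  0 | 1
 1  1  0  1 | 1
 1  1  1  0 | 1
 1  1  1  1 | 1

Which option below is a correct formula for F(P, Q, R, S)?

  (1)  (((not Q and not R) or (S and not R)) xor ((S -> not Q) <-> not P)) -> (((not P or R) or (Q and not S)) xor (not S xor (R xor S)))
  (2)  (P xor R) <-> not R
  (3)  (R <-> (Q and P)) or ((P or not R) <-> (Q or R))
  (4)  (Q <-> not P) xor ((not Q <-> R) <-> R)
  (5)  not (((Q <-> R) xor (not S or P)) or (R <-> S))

(2): at (0,0,0,0) it gives 0, but F = 1 — eliminated.
(3): at (0,0,1,0) it gives 0, but F = 1 — eliminated.
(4): at (0,1,0,0) it gives 1, but F = 0 — eliminated.
(5): at (0,0,0,0) it gives 0, but F = 1 — eliminated.
Only (1) survives; checking it on all 16 rows confirms it matches F.

1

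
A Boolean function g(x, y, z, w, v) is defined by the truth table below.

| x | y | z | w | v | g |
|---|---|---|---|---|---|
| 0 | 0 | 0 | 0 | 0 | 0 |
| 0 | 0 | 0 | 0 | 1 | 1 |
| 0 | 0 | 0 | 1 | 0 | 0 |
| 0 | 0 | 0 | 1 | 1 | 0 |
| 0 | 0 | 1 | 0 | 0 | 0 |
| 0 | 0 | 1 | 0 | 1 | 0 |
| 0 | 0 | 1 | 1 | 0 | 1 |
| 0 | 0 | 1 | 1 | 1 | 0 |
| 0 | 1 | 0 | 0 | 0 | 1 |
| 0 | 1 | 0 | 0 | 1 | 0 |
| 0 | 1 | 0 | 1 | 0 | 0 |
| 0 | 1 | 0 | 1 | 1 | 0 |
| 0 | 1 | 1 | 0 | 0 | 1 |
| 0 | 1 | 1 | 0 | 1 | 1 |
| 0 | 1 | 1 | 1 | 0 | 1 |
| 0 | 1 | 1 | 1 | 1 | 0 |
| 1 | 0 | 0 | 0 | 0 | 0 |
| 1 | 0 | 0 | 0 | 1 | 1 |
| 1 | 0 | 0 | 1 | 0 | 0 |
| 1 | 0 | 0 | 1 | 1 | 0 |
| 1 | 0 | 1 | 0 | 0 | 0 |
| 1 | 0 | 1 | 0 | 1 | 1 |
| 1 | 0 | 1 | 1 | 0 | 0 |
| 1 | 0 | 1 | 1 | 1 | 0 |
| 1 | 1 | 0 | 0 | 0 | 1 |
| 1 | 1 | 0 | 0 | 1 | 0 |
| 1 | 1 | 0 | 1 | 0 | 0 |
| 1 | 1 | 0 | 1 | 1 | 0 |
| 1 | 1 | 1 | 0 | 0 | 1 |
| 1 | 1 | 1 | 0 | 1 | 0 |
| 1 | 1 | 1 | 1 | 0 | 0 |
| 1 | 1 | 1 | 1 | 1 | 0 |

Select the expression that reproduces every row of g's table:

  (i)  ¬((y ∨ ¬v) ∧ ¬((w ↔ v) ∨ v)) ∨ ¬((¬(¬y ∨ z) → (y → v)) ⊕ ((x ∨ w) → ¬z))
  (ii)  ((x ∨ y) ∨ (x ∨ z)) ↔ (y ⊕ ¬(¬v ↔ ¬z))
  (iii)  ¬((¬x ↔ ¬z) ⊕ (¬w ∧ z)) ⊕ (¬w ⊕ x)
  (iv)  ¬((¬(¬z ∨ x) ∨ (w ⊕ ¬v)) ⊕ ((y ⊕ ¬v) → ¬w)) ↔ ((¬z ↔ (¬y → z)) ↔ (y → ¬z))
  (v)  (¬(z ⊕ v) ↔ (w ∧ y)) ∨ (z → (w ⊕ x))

iv

(i): at (0,0,0,0,0) it gives 1, but g = 0 — eliminated.
(ii): at (0,0,0,0,0) it gives 1, but g = 0 — eliminated.
(iii): at (0,0,0,0,0) it gives 1, but g = 0 — eliminated.
(v): at (0,0,0,0,0) it gives 1, but g = 0 — eliminated.
That leaves (iv). Evaluating it on every row reproduces the table of g exactly.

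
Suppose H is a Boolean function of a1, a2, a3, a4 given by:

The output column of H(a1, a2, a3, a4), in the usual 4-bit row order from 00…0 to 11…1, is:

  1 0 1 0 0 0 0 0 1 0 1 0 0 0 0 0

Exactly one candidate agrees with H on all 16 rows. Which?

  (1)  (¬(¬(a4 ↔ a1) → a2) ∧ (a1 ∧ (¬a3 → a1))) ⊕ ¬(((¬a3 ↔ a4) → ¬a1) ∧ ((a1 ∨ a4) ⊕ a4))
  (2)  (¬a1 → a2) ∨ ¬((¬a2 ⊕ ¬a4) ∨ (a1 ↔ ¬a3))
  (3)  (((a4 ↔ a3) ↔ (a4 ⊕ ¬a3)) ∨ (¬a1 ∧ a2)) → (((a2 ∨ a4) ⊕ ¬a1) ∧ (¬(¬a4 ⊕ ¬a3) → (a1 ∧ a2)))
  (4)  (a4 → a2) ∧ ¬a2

4

(1) fails at (0,0,0,1): the formula yields 1, H is 0.
(2) fails at (0,0,1,0): the formula yields 0, H is 1.
(3) fails at (0,0,0,0): the formula yields 0, H is 1.
Only (4) survives; checking it on all 16 rows confirms it matches H.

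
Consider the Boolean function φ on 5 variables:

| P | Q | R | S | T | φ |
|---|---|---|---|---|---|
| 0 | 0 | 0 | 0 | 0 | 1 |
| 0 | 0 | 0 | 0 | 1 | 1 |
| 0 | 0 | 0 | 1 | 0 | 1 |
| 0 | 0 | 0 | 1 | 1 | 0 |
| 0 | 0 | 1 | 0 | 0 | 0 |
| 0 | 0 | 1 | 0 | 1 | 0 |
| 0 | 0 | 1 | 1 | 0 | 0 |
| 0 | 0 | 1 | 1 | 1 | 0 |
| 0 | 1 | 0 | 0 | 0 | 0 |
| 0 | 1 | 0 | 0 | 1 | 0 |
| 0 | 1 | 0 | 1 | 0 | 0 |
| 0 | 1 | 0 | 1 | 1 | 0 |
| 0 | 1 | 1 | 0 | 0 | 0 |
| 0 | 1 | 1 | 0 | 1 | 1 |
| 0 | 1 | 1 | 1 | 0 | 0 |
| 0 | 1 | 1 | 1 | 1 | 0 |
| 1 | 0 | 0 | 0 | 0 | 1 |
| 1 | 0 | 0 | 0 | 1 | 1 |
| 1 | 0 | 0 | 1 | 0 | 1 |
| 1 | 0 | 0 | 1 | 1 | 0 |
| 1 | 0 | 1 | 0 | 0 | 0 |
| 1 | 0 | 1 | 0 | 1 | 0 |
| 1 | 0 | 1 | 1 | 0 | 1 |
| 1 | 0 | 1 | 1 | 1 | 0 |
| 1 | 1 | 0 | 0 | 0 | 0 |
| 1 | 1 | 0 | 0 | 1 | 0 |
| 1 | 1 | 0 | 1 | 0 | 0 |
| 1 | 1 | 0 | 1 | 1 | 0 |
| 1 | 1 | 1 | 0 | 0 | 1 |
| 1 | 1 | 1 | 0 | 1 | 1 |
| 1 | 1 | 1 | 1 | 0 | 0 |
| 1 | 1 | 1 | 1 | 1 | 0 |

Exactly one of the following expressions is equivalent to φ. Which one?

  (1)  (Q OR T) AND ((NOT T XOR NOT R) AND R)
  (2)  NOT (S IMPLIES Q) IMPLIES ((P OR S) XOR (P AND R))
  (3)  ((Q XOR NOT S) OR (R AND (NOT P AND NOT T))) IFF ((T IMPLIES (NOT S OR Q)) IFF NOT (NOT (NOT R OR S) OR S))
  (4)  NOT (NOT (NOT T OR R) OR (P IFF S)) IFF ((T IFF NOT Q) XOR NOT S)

3

(1): at (0,0,0,0,0) it gives 0, but φ = 1 — eliminated.
(2): at (0,0,0,1,1) it gives 1, but φ = 0 — eliminated.
(4): at (0,0,0,0,0) it gives 0, but φ = 1 — eliminated.
Only (3) survives; checking it on all 32 rows confirms it matches φ.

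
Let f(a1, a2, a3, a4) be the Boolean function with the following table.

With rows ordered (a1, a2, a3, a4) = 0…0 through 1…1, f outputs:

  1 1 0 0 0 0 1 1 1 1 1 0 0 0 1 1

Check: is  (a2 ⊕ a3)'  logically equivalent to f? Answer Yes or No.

No

Check the formula against f row by row:
  a1=0, a2=0, a3=0, a4=0: formula gives 1, f = 1 ✓
  a1=0, a2=0, a3=0, a4=1: formula gives 1, f = 1 ✓
  a1=0, a2=0, a3=1, a4=0: formula gives 0, f = 0 ✓
  a1=0, a2=0, a3=1, a4=1: formula gives 0, f = 0 ✓
  …
  a1=1, a2=0, a3=1, a4=0: formula gives 0, but f = 1 ✗
Row (1,0,1,0) is a counterexample, so the formula is not equivalent to f.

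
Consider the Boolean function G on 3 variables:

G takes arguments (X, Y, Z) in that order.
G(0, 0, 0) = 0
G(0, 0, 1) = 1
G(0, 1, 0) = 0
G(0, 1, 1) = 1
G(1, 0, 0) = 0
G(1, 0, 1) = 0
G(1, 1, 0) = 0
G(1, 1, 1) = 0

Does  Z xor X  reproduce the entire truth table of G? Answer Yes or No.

No

Check the formula against G row by row:
  X=0, Y=0, Z=0: formula gives 0, G = 0 ✓
  X=0, Y=0, Z=1: formula gives 1, G = 1 ✓
  X=0, Y=1, Z=0: formula gives 0, G = 0 ✓
  X=0, Y=1, Z=1: formula gives 1, G = 1 ✓
  X=1, Y=0, Z=0: formula gives 1, but G = 0 ✗
A single disagreement suffices: at (1,0,0) they differ, so the formula does not compute G.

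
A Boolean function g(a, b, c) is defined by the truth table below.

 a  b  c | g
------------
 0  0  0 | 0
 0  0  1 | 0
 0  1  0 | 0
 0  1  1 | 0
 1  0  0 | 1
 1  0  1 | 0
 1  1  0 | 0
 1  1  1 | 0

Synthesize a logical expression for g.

g(a, b, c) = (a ∧ ¬b) ∧ ¬c

Only row (1,0,0) gives 1. That row's minterm a·¬b·¬c is g directly.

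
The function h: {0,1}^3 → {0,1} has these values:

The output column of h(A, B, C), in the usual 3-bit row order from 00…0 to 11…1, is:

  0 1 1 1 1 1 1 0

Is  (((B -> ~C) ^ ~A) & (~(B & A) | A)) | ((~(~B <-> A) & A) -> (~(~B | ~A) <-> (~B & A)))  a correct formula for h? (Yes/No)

Test each input against both h and the formula:
  A=0, B=0, C=0: formula gives 1, but h = 0 ✗
Row (0,0,0) is a counterexample, so the formula is not equivalent to h.

No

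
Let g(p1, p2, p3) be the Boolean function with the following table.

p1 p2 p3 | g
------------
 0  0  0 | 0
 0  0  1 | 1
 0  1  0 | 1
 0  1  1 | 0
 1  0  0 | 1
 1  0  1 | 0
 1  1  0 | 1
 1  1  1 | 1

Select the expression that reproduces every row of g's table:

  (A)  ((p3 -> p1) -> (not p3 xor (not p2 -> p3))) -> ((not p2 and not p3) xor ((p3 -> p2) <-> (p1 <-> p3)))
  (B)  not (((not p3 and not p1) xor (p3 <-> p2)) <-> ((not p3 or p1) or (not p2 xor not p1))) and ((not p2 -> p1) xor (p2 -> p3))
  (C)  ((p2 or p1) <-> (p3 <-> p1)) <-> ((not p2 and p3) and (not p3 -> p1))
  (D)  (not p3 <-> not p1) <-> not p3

A

(B) disagrees with g on (0,0,0) (formula → 1, table → 0); rule it out.
(C) disagrees with g on (0,0,0) (formula → 1, table → 0); rule it out.
(D) disagrees with g on (0,0,0) (formula → 1, table → 0); rule it out.
That leaves (A). Evaluating it on every row reproduces the table of g exactly.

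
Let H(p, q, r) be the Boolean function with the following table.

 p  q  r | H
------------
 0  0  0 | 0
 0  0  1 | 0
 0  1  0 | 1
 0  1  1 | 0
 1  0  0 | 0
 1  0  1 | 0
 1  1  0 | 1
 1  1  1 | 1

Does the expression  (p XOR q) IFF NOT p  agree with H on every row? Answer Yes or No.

Evaluate (p XOR q) IFF NOT p on each row and compare to H:
  p=0, q=0, r=0: formula gives 0, H = 0 ✓
  p=0, q=0, r=1: formula gives 0, H = 0 ✓
  p=0, q=1, r=0: formula gives 1, H = 1 ✓
  p=0, q=1, r=1: formula gives 1, but H = 0 ✗
Row (0,1,1) is a counterexample, so the formula is not equivalent to H.

No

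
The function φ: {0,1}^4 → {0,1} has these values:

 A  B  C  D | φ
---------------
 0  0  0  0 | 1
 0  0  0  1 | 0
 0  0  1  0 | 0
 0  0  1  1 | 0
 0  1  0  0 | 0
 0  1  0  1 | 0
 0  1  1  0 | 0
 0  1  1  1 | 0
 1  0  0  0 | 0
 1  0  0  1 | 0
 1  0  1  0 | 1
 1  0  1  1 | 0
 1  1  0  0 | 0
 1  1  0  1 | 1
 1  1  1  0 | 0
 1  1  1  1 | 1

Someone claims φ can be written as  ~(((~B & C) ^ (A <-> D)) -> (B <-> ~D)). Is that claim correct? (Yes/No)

Yes

Evaluate ~(((~B & C) ^ (A <-> D)) -> (B <-> ~D)) on each row and compare to φ:
  A=0, B=0, C=0, D=0: formula gives 1, φ = 1 ✓
  A=0, B=0, C=0, D=1: formula gives 0, φ = 0 ✓
  A=0, B=0, C=1, D=0: formula gives 0, φ = 0 ✓
  A=0, B=0, C=1, D=1: formula gives 0, φ = 0 ✓
  … (the remaining 12 rows also agree.)
Every row agrees, so the formula is equivalent.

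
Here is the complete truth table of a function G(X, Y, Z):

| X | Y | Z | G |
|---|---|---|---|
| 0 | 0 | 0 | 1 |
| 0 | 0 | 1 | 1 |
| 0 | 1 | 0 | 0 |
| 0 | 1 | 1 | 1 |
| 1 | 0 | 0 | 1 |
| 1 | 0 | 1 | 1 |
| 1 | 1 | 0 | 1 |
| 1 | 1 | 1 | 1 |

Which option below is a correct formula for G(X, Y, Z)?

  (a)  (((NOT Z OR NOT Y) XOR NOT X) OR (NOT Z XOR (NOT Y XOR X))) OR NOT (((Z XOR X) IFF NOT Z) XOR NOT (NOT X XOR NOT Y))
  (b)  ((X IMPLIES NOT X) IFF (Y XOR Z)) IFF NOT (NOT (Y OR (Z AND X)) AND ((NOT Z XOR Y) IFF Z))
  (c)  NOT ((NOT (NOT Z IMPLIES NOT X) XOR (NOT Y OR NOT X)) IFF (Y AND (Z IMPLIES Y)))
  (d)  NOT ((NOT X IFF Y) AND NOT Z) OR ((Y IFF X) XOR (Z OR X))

(a): at (0,0,0) it gives 0, but G = 1 — eliminated.
(b): at (0,0,0) it gives 0, but G = 1 — eliminated.
(c): at (0,1,1) it gives 0, but G = 1 — eliminated.
That leaves (d). Evaluating it on every row reproduces the table of G exactly.

d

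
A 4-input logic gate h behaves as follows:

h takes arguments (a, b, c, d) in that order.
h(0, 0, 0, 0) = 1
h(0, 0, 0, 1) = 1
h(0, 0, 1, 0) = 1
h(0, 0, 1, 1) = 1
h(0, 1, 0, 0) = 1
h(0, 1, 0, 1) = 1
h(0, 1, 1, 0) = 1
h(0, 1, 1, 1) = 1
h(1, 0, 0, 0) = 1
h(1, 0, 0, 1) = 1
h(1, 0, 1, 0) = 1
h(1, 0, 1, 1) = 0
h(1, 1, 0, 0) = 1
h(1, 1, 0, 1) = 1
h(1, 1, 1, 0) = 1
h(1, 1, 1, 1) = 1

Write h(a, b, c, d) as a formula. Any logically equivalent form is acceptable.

h is 0 on exactly one input, (1,0,1,1), whose minterm is a·¬b·c·d. So h is the negation of that single conjunction.

h(a, b, c, d) = ¬(((a ∧ ¬b) ∧ c) ∧ d)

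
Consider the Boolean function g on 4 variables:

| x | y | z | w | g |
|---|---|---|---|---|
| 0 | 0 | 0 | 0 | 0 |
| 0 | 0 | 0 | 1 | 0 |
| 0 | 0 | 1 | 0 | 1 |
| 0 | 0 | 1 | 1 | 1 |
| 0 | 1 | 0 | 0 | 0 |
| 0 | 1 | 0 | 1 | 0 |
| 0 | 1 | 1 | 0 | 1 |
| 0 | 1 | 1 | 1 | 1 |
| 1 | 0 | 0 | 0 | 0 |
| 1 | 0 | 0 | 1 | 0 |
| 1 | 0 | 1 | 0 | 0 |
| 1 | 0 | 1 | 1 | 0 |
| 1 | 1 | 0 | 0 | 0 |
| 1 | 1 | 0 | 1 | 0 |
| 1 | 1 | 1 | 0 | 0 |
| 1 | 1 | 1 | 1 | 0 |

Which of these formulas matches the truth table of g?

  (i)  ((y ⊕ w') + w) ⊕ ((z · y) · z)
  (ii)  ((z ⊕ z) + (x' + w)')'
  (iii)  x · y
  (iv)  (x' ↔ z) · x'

iv

(i) fails at (0,0,0,0): the formula yields 1, g is 0.
(ii) fails at (0,0,0,0): the formula yields 1, g is 0.
(iii) fails at (0,0,1,0): the formula yields 0, g is 1.
That leaves (iv). Evaluating it on every row reproduces the table of g exactly.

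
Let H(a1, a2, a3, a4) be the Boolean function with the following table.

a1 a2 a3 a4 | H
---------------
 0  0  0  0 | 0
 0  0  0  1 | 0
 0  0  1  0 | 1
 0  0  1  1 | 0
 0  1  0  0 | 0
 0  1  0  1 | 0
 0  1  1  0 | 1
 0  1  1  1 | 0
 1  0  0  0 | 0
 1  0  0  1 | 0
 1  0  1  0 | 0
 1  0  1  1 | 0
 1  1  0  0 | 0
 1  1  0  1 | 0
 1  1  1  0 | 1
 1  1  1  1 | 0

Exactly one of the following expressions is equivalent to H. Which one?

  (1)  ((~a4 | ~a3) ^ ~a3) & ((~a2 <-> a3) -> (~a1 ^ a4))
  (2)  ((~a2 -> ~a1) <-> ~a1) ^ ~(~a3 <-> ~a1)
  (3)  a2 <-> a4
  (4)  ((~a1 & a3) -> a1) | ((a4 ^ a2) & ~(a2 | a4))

1

(2) disagrees with H on (0,0,0,0) (formula → 1, table → 0); rule it out.
(3) disagrees with H on (0,0,0,0) (formula → 1, table → 0); rule it out.
(4) disagrees with H on (0,0,0,0) (formula → 1, table → 0); rule it out.
(1) is the remaining candidate, and it agrees with H on all 16 inputs.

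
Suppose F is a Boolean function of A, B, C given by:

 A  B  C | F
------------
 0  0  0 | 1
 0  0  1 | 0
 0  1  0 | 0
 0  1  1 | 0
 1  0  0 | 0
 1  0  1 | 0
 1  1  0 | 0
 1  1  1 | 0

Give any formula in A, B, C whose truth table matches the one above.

F(A, B, C) = NOT ((A OR B) OR C)

The output is 1 only when every input is 0 — NOR of all inputs.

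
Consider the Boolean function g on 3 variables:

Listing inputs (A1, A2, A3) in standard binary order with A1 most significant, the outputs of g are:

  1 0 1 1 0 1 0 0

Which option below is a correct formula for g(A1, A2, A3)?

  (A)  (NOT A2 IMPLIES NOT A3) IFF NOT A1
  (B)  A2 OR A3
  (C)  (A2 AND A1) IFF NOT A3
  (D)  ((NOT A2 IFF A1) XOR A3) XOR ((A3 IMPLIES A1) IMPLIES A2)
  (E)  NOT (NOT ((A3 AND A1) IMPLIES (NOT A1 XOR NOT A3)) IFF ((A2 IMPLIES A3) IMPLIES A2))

A

(B): at (0,0,0) it gives 0, but g = 1 — eliminated.
(C): at (0,0,0) it gives 0, but g = 1 — eliminated.
(D): at (0,0,0) it gives 0, but g = 1 — eliminated.
(E): at (0,0,0) it gives 0, but g = 1 — eliminated.
That leaves (A). Evaluating it on every row reproduces the table of g exactly.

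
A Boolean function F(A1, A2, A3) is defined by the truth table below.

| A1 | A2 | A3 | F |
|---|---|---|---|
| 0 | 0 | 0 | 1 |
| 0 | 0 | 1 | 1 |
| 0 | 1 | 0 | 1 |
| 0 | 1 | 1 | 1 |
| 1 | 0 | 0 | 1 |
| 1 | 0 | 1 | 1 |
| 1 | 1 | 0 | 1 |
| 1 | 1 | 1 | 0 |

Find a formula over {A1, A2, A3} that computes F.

F(A1, A2, A3) = ((A1 · A2) · A3)'

The output is 0 only when every input is 1 — NAND of all inputs.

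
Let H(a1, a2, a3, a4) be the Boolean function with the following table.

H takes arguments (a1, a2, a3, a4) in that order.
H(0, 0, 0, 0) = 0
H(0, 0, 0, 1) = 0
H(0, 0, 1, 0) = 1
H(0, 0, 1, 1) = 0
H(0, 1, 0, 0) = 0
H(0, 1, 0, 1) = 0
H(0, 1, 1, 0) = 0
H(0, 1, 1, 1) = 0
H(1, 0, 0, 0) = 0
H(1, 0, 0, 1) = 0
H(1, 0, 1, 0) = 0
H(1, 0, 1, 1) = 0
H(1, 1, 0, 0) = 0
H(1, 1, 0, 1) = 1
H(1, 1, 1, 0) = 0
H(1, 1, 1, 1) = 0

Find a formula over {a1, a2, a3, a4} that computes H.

Collect the rows where H=1 — (0,0,1,0), (1,1,0,1) — and write one minterm per row: ¬a1·¬a2·a3·¬a4, a1·a2·¬a3·a4. Their union (logical OR) reproduces the table exactly.

H(a1, a2, a3, a4) = (((a1' · a2') · a3) · a4') + (((a1 · a2) · a3') · a4)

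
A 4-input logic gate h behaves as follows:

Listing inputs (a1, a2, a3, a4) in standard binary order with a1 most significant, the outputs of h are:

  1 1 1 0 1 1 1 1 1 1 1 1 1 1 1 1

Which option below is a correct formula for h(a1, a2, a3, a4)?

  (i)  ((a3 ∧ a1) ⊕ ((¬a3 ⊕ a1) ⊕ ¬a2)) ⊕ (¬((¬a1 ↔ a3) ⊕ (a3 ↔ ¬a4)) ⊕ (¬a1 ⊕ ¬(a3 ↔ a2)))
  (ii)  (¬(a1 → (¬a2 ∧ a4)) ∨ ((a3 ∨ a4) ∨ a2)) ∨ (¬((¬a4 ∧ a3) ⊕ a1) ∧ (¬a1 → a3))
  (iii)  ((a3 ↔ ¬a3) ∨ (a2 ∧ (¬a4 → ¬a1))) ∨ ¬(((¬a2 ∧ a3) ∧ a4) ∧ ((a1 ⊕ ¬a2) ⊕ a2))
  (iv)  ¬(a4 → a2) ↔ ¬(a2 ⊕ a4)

(i): at (0,0,0,0) it gives 0, but h = 1 — eliminated.
(ii): at (0,0,0,0) it gives 0, but h = 1 — eliminated.
(iv): at (0,0,0,0) it gives 0, but h = 1 — eliminated.
(iii) is the remaining candidate, and it agrees with h on all 16 inputs.

iii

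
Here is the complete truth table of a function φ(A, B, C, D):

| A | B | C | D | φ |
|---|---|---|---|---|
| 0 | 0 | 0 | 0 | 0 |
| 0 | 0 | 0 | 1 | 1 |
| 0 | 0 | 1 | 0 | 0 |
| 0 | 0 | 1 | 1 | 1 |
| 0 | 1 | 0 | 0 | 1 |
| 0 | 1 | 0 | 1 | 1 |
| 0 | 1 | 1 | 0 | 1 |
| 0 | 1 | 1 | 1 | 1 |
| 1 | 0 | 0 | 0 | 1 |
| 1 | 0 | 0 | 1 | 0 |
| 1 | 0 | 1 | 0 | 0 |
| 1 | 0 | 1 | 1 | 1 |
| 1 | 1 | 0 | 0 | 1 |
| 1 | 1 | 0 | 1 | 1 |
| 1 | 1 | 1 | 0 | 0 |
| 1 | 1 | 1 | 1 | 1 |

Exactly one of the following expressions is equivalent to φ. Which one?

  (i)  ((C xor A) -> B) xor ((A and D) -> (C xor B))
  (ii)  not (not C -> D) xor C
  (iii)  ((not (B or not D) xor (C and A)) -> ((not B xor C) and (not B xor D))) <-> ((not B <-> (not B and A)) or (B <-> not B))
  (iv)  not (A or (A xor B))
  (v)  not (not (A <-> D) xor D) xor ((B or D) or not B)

(i) fails at (0,0,0,1): the formula yields 0, φ is 1.
(ii) fails at (0,0,0,0): the formula yields 1, φ is 0.
(iv) fails at (0,0,0,0): the formula yields 1, φ is 0.
(v) fails at (0,0,0,1): the formula yields 0, φ is 1.
Only (iii) survives; checking it on all 16 rows confirms it matches φ.

iii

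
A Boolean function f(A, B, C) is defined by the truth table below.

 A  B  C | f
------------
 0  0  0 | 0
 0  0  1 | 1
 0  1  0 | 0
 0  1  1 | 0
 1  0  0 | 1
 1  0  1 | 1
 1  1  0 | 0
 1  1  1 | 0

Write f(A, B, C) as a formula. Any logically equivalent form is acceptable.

Collect the rows where f=1 — (0,0,1), (1,0,0), (1,0,1) — and write one minterm per row: ¬A·¬B·C, A·¬B·¬C, A·¬B·C. Their union (logical OR) reproduces the table exactly.

f(A, B, C) = (((¬A ∧ ¬B) ∧ C) ∨ ((A ∧ ¬B) ∧ ¬C)) ∨ ((A ∧ ¬B) ∧ C)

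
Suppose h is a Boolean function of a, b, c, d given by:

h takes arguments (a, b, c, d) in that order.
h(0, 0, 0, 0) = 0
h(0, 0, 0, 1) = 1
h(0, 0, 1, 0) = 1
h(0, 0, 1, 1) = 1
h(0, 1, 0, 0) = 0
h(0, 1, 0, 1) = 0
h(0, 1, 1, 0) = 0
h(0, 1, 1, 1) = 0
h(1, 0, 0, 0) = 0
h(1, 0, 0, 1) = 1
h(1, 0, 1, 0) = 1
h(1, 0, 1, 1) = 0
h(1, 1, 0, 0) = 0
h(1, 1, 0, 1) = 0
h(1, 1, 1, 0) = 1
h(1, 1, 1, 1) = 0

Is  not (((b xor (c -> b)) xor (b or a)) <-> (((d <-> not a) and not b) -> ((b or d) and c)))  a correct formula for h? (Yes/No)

No

Evaluate not (((b xor (c -> b)) xor (b or a)) <-> (((d <-> not a) and not b) -> ((b or d) and c))) on each row and compare to h:
  a=0, b=0, c=0, d=0: formula gives 0, h = 0 ✓
  a=0, b=0, c=0, d=1: formula gives 1, h = 1 ✓
  a=0, b=0, c=1, d=0: formula gives 1, h = 1 ✓
  a=0, b=0, c=1, d=1: formula gives 1, h = 1 ✓
  …
  a=1, b=1, c=1, d=0: formula gives 0, but h = 1 ✗
Since they disagree at (1,1,1,0), the expression is not a correct formula for h.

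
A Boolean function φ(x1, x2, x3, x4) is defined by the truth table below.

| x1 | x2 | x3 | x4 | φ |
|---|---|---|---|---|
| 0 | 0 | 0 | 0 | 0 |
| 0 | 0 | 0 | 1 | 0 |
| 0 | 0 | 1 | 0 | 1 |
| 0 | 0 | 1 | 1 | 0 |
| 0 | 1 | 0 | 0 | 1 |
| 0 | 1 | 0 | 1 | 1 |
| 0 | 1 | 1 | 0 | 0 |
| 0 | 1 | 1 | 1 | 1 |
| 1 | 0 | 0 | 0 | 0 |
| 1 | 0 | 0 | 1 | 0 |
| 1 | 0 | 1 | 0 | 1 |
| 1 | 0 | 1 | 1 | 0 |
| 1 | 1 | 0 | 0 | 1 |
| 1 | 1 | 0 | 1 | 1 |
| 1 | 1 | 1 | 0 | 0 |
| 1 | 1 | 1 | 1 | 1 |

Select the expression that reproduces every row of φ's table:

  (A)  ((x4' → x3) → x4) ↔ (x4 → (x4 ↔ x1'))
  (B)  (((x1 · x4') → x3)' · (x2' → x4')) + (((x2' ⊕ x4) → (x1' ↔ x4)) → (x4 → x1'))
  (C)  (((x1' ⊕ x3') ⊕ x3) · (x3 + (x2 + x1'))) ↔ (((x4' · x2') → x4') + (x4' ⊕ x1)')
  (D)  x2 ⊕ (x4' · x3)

(A): at (0,0,0,0) it gives 1, but φ = 0 — eliminated.
(B): at (0,0,0,0) it gives 1, but φ = 0 — eliminated.
(C): at (0,0,1,0) it gives 0, but φ = 1 — eliminated.
Only (D) survives; checking it on all 16 rows confirms it matches φ.

D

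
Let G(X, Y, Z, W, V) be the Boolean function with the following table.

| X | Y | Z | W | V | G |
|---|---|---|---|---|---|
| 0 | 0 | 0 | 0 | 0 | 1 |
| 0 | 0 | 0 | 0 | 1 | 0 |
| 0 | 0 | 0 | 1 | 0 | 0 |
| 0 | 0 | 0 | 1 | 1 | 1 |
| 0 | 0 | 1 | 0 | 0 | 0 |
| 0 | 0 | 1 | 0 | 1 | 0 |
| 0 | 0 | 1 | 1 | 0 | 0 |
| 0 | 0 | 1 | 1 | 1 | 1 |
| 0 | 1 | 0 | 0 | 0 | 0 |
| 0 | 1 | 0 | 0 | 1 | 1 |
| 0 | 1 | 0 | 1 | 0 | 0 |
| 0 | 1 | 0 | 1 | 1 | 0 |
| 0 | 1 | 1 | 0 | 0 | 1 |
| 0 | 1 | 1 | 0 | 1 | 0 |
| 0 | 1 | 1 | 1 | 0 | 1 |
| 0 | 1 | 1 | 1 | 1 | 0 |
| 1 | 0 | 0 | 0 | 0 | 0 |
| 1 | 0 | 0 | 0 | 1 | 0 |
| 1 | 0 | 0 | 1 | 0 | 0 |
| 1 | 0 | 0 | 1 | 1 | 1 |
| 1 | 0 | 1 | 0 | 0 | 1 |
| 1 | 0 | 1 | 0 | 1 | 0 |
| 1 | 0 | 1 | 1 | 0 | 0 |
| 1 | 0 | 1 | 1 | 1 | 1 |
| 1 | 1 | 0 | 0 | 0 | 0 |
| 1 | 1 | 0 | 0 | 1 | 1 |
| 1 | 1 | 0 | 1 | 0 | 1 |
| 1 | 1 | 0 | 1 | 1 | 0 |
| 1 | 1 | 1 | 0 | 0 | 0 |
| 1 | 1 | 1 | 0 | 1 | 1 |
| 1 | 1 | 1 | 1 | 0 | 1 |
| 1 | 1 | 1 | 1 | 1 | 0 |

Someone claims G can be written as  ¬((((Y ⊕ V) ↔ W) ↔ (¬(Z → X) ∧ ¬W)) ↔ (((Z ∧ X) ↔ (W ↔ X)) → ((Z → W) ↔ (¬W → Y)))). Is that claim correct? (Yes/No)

Check the formula against G row by row:
  X=0, Y=0, Z=0, W=0, V=0: formula gives 1, G = 1 ✓
  X=0, Y=0, Z=0, W=0, V=1: formula gives 0, G = 0 ✓
  X=0, Y=0, Z=0, W=1, V=0: formula gives 0, G = 0 ✓
  X=0, Y=0, Z=0, W=1, V=1: formula gives 1, G = 1 ✓
  …
  X=0, Y=0, Z=1, W=0, V=1: formula gives 1, but G = 0 ✗
Row (0,0,1,0,1) is a counterexample, so the formula is not equivalent to G.

No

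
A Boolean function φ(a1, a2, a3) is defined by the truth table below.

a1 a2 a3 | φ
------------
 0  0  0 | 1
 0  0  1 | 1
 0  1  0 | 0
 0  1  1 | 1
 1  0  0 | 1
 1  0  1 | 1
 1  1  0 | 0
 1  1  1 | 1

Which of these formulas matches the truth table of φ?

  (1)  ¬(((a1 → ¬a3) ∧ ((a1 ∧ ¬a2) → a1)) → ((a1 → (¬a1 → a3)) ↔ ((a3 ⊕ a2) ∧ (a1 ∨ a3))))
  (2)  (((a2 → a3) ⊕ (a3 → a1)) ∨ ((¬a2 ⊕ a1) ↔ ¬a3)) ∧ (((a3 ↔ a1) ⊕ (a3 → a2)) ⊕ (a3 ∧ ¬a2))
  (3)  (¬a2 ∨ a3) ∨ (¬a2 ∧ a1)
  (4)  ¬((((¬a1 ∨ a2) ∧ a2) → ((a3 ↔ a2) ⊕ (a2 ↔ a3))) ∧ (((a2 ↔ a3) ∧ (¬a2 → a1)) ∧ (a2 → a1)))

3

(1): at (0,0,1) it gives 0, but φ = 1 — eliminated.
(2): at (0,0,0) it gives 0, but φ = 1 — eliminated.
(4): at (0,1,0) it gives 1, but φ = 0 — eliminated.
Only (3) survives; checking it on all 8 rows confirms it matches φ.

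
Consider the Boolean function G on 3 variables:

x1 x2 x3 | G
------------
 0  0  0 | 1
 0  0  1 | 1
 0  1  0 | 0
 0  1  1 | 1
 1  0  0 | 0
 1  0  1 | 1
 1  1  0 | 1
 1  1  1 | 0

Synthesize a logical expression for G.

G(x1, x2, x3) = ¬((((¬x1 ∧ x2) ∧ ¬x3) ∨ ((x1 ∧ ¬x2) ∧ ¬x3)) ∨ ((x1 ∧ x2) ∧ x3))

The 0-rows are (0,1,0), (1,0,0), (1,1,1). Take each as a conjunction (¬x1·x2·¬x3, x1·¬x2·¬x3, x1·x2·x3), form their disjunction, and complement — that gives a formula that is 1 everywhere G is.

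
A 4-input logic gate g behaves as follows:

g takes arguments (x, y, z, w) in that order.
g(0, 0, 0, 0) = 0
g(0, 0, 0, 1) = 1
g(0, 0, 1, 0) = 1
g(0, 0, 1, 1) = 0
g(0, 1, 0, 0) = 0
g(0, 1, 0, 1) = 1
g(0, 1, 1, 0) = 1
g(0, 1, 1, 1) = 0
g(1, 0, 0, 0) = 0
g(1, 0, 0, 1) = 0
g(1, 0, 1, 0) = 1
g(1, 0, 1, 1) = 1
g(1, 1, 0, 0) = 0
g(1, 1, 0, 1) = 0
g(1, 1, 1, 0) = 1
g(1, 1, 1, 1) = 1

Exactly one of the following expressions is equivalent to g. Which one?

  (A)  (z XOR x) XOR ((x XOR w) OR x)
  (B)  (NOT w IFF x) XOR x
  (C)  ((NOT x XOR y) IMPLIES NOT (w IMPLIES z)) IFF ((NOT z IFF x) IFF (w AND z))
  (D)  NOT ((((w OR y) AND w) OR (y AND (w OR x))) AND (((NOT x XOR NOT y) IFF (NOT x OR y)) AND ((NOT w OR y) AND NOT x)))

(B): at (0,0,1,0) it gives 0, but g = 1 — eliminated.
(C): at (0,1,0,0) it gives 1, but g = 0 — eliminated.
(D): at (0,0,0,0) it gives 1, but g = 0 — eliminated.
Only (A) survives; checking it on all 16 rows confirms it matches g.

A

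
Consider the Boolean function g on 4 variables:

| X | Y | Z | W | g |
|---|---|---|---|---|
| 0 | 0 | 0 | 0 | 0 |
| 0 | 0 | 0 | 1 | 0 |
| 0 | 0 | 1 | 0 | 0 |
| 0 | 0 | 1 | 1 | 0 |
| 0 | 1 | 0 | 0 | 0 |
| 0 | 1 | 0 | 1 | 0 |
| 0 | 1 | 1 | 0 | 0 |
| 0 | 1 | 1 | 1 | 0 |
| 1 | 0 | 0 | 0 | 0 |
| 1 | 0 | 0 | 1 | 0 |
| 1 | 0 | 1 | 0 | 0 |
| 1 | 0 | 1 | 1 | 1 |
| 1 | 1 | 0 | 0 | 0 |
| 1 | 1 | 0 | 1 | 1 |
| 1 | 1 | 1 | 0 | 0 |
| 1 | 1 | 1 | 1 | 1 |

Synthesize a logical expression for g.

The 1-rows are (1,0,1,1), (1,1,0,1), (1,1,1,1). Each contributes one minterm — X·¬Y·Z·W; X·Y·¬Z·W; X·Y·Z·W — and their disjunction is a sum-of-products form of g.

g(X, Y, Z, W) = ((((X ∧ ¬Y) ∧ Z) ∧ W) ∨ (((X ∧ Y) ∧ ¬Z) ∧ W)) ∨ (((X ∧ Y) ∧ Z) ∧ W)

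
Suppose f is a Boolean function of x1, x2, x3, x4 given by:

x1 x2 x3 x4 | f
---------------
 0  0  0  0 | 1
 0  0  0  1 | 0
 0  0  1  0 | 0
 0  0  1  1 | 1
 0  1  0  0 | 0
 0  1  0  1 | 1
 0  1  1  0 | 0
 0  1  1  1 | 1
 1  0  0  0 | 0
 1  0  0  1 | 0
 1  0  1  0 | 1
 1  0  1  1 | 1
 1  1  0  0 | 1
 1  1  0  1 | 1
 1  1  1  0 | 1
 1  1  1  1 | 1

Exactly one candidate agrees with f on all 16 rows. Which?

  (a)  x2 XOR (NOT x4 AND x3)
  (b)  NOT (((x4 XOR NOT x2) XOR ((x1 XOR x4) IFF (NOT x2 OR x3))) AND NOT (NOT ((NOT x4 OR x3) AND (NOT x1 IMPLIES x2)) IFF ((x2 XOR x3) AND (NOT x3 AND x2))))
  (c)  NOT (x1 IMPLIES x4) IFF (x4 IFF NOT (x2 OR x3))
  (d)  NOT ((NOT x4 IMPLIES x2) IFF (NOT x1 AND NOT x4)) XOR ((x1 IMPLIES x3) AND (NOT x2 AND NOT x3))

c

(a) disagrees with f on (0,0,0,0) (formula → 0, table → 1); rule it out.
(b) disagrees with f on (0,0,0,0) (formula → 0, table → 1); rule it out.
(d) disagrees with f on (0,0,0,0) (formula → 0, table → 1); rule it out.
Only (c) survives; checking it on all 16 rows confirms it matches f.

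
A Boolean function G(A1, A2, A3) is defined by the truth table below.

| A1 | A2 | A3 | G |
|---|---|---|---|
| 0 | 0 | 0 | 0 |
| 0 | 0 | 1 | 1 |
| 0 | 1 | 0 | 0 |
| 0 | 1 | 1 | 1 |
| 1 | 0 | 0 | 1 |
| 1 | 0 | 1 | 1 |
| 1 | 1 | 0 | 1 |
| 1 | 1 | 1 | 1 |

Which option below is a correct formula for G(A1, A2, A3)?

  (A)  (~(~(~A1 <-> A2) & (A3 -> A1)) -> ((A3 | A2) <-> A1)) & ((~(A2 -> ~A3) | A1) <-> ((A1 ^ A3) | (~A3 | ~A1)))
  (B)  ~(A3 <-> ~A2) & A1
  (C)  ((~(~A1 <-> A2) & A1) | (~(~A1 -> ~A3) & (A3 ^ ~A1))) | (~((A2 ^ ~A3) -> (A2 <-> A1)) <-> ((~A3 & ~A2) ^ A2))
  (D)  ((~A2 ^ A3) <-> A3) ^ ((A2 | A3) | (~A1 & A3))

(A): at (0,0,1) it gives 0, but G = 1 — eliminated.
(B): at (0,0,1) it gives 0, but G = 1 — eliminated.
(D): at (0,1,1) it gives 0, but G = 1 — eliminated.
That leaves (C). Evaluating it on every row reproduces the table of G exactly.

C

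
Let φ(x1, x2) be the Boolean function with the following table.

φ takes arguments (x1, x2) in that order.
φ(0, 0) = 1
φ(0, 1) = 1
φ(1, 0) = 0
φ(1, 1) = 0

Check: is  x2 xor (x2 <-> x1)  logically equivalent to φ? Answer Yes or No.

Test each input against both φ and the formula:
  x1=0, x2=0: formula gives 1, φ = 1 ✓
  x1=0, x2=1: formula gives 1, φ = 1 ✓
  x1=1, x2=0: formula gives 0, φ = 0 ✓
  x1=1, x2=1: formula gives 0, φ = 0 ✓
Every row agrees, so the formula is equivalent.

Yes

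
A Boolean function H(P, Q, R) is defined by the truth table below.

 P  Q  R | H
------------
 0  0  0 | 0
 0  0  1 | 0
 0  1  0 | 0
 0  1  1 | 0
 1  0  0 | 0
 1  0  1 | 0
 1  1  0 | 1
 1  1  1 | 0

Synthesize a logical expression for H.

Only row (1,1,0) gives 1. That row's minterm P·Q·¬R is H directly.

H(P, Q, R) = (P and Q) and not R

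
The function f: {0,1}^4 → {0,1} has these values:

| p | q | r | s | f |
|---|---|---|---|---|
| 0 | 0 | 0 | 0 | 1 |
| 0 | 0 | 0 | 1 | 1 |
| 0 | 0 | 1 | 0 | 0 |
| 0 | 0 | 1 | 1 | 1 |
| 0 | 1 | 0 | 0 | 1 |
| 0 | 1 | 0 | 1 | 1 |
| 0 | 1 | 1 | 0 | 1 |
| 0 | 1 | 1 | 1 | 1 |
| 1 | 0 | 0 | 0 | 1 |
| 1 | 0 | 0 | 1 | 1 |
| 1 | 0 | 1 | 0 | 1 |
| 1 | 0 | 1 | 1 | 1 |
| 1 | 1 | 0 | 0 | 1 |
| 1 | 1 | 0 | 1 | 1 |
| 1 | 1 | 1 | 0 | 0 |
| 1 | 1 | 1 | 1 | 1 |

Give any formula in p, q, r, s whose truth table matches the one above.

f is 0 on only 2 rows — (0,0,1,0), (1,1,1,0). Writing each as a minterm (¬p·¬q·r·¬s, p·q·r·¬s) and OR-ing them characterizes exactly where f=0, so f is the negation of that disjunction.

f(p, q, r, s) = not ((((not p and not q) and r) and not s) or (((p and q) and r) and not s))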